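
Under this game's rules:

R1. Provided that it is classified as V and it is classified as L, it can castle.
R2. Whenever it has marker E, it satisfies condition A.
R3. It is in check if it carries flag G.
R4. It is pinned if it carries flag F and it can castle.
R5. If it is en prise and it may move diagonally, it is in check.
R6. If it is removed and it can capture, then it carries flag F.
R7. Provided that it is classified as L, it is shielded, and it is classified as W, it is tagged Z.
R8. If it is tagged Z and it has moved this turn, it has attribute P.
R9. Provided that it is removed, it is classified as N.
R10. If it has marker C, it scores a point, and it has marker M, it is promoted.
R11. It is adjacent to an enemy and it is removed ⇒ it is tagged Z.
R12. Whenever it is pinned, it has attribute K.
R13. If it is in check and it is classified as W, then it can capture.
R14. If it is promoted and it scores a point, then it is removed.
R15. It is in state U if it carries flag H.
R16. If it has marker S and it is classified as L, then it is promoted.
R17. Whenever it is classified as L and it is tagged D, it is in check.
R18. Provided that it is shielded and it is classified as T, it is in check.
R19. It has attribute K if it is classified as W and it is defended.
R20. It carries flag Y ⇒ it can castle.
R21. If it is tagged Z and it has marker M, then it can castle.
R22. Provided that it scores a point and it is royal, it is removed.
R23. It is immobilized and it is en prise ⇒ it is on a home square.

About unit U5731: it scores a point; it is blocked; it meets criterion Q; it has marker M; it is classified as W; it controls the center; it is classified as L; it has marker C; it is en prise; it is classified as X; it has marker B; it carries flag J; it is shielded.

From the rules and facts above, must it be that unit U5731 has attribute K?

No

Forward chaining from the given facts derives: is tagged Z, is promoted, is removed, can castle, is classified as N.
Rules concluding "it has attribute K": R12 needs "it is pinned"; R19 needs "it is defended" — none of these are established.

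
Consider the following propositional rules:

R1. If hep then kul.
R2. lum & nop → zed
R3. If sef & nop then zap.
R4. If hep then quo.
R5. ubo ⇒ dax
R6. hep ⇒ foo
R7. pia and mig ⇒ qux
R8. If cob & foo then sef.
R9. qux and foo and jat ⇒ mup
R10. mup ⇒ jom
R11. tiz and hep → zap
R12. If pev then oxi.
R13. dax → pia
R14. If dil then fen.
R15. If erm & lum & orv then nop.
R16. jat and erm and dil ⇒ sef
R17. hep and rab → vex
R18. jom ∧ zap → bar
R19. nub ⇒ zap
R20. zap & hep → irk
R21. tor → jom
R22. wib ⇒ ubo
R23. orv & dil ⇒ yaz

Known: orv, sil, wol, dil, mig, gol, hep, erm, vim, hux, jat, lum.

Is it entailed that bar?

No

Forward chaining from the given facts derives: kul, quo, foo, fen, nop, sef, yaz, zed, zap, irk.
The only rule concluding bar is R18, which needs jom; that is never established.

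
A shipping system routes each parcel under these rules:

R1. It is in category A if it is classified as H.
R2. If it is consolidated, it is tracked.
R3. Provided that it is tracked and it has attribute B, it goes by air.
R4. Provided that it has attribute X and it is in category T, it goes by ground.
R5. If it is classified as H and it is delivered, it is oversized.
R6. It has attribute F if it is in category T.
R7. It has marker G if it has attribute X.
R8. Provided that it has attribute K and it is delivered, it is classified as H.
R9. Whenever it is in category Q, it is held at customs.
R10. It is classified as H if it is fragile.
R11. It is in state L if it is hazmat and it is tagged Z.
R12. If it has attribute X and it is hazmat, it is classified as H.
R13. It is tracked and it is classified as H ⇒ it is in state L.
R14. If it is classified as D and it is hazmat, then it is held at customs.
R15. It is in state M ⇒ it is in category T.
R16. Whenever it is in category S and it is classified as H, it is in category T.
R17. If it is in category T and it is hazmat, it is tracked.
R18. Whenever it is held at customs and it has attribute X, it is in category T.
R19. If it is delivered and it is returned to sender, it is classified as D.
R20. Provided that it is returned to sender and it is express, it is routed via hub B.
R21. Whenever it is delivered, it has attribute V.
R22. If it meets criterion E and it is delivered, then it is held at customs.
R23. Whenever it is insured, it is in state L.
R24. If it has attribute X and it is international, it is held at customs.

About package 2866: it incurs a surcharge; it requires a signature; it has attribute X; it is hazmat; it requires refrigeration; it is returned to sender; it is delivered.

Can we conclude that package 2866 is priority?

Forward chaining from the given facts derives: has marker G, is classified as H, is classified as D, has attribute V, is in category A, is oversized, is held at customs, is in category T, goes by ground, has attribute F, is tracked, is in state L.
No rule has "it is priority" as its conclusion, and it is not among the given facts.

No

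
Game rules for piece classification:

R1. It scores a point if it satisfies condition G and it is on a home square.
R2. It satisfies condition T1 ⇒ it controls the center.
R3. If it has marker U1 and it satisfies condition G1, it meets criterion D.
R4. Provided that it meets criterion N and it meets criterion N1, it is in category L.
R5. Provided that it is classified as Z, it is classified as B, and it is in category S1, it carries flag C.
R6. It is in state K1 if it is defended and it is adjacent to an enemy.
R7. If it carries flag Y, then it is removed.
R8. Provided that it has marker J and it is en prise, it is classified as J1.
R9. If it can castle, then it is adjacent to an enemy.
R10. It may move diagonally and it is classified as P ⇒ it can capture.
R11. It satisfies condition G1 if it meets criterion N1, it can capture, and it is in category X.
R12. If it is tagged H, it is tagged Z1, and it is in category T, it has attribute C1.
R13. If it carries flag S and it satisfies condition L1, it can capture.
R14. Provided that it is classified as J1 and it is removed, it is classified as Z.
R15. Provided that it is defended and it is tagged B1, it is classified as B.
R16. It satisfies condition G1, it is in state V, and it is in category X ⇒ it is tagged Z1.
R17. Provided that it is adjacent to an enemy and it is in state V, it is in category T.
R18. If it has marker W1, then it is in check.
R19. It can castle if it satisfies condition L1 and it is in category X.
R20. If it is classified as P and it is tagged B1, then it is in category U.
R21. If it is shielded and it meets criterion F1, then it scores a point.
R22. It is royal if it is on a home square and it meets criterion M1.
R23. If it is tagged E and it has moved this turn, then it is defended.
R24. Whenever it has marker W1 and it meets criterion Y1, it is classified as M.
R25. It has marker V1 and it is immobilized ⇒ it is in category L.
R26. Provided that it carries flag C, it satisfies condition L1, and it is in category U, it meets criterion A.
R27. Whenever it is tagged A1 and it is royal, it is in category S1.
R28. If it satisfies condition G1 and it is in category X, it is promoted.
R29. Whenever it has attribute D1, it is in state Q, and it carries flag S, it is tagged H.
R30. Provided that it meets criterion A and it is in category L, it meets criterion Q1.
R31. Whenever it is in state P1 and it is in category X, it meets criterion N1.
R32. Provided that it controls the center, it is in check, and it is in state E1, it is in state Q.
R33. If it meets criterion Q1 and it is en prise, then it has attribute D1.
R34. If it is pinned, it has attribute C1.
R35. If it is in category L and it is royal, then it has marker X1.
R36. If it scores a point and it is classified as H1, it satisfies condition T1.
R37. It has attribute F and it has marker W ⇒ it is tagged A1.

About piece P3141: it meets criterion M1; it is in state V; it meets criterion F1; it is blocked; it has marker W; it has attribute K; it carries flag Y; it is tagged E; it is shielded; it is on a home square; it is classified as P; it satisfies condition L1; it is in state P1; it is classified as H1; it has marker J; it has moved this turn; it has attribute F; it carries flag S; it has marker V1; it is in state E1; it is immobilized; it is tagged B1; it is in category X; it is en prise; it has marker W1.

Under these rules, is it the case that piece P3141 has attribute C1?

Yes

By R7 (it carries flag Y): it is removed.
By R8 (it has marker J, it is en prise): it is classified as J1.
By R13 (it carries flag S, it satisfies condition L1): it can capture.
By R14 (it is classified as J1, it is removed): it is classified as Z.
By R18 (it has marker W1): it is in check.
By R19 (it satisfies condition L1, it is in category X): it can castle.
By R20 (it is classified as P, it is tagged B1): it is in category U.
By R21 (it is shielded, it meets criterion F1): it scores a point.
By R22 (it is on a home square, it meets criterion M1): it is royal.
By R23 (it is tagged E, it has moved this turn): it is defended.
By R25 (it has marker V1, it is immobilized): it is in category L.
By R31 (it is in state P1, it is in category X): it meets criterion N1.
By R36 (it scores a point, it is classified as H1): it satisfies condition T1.
By R37 (it has attribute F, it has marker W): it is tagged A1.
By R2 (it satisfies condition T1): it controls the center.
By R9 (it can castle): it is adjacent to an enemy.
By R11 (it meets criterion N1, it can capture, it is in category X): it satisfies condition G1.
By R15 (it is defended, it is tagged B1): it is classified as B.
By R16 (it satisfies condition G1, it is in state V, it is in category X): it is tagged Z1.
By R17 (it is adjacent to an enemy, it is in state V): it is in category T.
By R27 (it is tagged A1, it is royal): it is in category S1.
By R32 (it controls the center, it is in check, it is in state E1): it is in state Q.
By R5 (it is classified as Z, it is classified as B, it is in category S1): it carries flag C.
By R26 (it carries flag C, it satisfies condition L1, it is in category U): it meets criterion A.
By R30 (it meets criterion A, it is in category L): it meets criterion Q1.
By R33 (it meets criterion Q1, it is en prise): it has attribute D1.
By R29 (it has attribute D1, it is in state Q, it carries flag S): it is tagged H.
By R12 (it is tagged H, it is tagged Z1, it is in category T): it has attribute C1.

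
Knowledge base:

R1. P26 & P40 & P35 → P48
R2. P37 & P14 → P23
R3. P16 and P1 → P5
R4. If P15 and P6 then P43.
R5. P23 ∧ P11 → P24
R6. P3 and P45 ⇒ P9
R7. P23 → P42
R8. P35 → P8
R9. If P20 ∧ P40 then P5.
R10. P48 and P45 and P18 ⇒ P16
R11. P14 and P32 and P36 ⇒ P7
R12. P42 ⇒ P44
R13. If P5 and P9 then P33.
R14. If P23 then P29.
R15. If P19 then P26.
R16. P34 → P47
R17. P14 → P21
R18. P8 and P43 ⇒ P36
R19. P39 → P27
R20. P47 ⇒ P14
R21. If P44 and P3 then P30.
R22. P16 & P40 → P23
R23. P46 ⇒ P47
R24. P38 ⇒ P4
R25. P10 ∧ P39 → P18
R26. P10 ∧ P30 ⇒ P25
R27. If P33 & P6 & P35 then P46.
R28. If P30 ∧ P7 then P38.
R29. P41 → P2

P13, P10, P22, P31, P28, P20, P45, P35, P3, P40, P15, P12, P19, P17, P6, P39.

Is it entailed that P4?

No

Forward chaining from the given facts derives: P43, P9, P8, P5, P33, P26, P36, P27, P18, P46, P48, P16, P23, P47, P42, P44, P29, P14, P30, P25, P21.
The only rule concluding P4 is R24, which needs P38; that is never established.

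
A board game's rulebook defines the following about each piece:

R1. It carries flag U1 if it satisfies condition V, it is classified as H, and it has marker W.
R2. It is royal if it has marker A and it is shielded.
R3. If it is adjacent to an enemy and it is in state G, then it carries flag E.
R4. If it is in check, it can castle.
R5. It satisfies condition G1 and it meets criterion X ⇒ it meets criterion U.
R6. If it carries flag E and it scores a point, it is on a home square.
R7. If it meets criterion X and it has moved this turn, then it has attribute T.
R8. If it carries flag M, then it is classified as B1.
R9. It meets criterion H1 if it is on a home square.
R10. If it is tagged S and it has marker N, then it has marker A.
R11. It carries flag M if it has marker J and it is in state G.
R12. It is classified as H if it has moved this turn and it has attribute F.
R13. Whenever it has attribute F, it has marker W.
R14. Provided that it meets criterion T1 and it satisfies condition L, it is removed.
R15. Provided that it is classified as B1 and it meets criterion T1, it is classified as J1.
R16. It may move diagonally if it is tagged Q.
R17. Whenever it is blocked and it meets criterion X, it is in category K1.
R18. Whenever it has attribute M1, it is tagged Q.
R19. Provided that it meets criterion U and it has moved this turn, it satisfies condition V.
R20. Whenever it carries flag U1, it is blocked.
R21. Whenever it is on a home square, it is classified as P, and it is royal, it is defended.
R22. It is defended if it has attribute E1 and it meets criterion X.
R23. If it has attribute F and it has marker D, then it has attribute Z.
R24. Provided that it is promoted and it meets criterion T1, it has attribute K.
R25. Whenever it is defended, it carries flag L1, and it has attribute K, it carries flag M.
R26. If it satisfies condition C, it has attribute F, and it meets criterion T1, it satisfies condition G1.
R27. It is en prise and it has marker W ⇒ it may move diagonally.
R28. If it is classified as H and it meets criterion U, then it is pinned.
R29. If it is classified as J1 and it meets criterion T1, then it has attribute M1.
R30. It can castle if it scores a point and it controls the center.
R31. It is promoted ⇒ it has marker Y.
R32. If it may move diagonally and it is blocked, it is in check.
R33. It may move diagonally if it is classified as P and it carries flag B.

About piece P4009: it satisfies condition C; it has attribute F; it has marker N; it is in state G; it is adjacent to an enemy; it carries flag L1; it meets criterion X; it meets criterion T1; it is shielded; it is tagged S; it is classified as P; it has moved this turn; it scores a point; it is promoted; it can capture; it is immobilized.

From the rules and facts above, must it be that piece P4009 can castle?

By R3 (it is adjacent to an enemy, it is in state G): it carries flag E.
By R6 (it carries flag E, it scores a point): it is on a home square.
By R10 (it is tagged S, it has marker N): it has marker A.
By R12 (it has moved this turn, it has attribute F): it is classified as H.
By R13 (it has attribute F): it has marker W.
By R24 (it is promoted, it meets criterion T1): it has attribute K.
By R26 (it satisfies condition C, it has attribute F, it meets criterion T1): it satisfies condition G1.
By R2 (it has marker A, it is shielded): it is royal.
By R5 (it satisfies condition G1, it meets criterion X): it meets criterion U.
By R19 (it meets criterion U, it has moved this turn): it satisfies condition V.
By R21 (it is on a home square, it is classified as P, it is royal): it is defended.
By R25 (it is defended, it carries flag L1, it has attribute K): it carries flag M.
By R1 (it satisfies condition V, it is classified as H, it has marker W): it carries flag U1.
By R8 (it carries flag M): it is classified as B1.
By R15 (it is classified as B1, it meets criterion T1): it is classified as J1.
By R20 (it carries flag U1): it is blocked.
By R29 (it is classified as J1, it meets criterion T1): it has attribute M1.
By R18 (it has attribute M1): it is tagged Q.
By R16 (it is tagged Q): it may move diagonally.
By R32 (it may move diagonally, it is blocked): it is in check.
By R4 (it is in check): it can castle.

Yes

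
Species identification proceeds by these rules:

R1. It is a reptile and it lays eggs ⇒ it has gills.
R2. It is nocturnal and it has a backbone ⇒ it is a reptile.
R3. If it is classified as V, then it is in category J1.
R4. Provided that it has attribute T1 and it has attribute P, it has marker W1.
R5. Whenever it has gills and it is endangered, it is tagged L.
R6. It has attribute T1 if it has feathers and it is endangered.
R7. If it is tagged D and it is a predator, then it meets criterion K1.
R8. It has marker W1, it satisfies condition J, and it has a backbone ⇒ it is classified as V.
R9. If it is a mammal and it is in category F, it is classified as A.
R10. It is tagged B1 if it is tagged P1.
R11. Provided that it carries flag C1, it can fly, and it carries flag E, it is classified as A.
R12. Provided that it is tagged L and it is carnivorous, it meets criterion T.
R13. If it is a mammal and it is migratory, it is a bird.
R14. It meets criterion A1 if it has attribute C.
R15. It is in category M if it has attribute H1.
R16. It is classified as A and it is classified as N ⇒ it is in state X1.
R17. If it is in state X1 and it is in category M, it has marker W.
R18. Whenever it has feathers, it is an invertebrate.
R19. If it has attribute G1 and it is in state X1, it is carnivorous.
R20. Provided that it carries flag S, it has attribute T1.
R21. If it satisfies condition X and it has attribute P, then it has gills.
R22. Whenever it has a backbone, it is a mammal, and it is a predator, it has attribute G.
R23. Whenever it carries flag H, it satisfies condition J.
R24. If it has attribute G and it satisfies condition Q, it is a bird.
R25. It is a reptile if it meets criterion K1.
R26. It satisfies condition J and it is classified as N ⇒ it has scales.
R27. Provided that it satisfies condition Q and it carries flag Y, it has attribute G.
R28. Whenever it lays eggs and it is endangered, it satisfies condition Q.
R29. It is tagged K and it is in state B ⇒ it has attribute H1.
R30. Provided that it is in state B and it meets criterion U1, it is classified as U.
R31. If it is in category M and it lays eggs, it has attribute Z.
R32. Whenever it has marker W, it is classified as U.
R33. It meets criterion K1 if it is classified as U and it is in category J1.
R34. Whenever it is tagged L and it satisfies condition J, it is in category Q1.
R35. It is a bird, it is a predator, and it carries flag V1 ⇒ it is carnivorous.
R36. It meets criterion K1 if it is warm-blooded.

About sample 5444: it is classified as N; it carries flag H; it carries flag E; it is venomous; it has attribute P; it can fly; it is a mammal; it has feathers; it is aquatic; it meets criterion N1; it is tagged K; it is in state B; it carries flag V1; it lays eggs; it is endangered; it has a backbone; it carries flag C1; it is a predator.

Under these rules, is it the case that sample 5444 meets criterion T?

Yes

By R6 (it has feathers, it is endangered): it has attribute T1.
By R11 (it carries flag C1, it can fly, it carries flag E): it is classified as A.
By R16 (it is classified as A, it is classified as N): it is in state X1.
By R22 (it has a backbone, it is a mammal, it is a predator): it has attribute G.
By R23 (it carries flag H): it satisfies condition J.
By R28 (it lays eggs, it is endangered): it satisfies condition Q.
By R29 (it is tagged K, it is in state B): it has attribute H1.
By R4 (it has attribute T1, it has attribute P): it has marker W1.
By R8 (it has marker W1, it satisfies condition J, it has a backbone): it is classified as V.
By R15 (it has attribute H1): it is in category M.
By R17 (it is in state X1, it is in category M): it has marker W.
By R24 (it has attribute G, it satisfies condition Q): it is a bird.
By R32 (it has marker W): it is classified as U.
By R35 (it is a bird, it is a predator, it carries flag V1): it is carnivorous.
By R3 (it is classified as V): it is in category J1.
By R33 (it is classified as U, it is in category J1): it meets criterion K1.
By R25 (it meets criterion K1): it is a reptile.
By R1 (it is a reptile, it lays eggs): it has gills.
By R5 (it has gills, it is endangered): it is tagged L.
By R12 (it is tagged L, it is carnivorous): it meets criterion T.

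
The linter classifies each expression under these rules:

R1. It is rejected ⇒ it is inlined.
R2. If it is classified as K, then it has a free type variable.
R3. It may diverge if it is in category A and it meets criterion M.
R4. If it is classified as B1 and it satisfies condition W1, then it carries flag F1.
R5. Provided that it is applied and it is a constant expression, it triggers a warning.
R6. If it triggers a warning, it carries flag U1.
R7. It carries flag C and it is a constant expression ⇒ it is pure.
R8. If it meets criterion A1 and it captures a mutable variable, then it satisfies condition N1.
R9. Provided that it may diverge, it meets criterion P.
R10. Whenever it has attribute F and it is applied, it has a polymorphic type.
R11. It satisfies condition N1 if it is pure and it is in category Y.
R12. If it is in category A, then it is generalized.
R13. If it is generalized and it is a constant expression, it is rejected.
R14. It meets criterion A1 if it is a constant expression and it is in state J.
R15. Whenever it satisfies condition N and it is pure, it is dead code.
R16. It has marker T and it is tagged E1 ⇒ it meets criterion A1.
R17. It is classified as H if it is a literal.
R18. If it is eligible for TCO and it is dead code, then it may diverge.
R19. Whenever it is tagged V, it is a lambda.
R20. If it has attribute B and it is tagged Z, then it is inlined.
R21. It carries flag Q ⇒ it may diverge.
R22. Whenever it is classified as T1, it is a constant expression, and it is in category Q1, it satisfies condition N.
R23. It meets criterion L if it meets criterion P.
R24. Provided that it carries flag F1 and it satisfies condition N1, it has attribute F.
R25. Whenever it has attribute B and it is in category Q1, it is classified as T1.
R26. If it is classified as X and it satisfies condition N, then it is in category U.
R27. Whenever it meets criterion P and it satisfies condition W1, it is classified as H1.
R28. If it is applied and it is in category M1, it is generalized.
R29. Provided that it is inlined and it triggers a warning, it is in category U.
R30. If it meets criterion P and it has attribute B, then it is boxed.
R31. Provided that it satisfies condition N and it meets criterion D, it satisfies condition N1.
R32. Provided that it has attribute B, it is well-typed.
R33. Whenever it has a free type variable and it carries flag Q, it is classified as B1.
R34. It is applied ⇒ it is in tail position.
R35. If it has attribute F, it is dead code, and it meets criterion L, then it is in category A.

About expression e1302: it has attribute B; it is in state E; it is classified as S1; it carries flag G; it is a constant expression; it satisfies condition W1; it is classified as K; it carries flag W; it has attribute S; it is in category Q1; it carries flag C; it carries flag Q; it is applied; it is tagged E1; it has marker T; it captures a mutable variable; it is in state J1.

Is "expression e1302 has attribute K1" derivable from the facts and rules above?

No

Forward chaining from the given facts derives: has a free type variable, triggers a warning, carries flag U1, is pure, meets criterion A1, may diverge, is classified as T1, is well-typed, is classified as B1, is in tail position, carries flag F1, satisfies condition N1, meets criterion P, satisfies condition N, meets criterion L, has attribute F, is classified as H1, is boxed, has a polymorphic type, is dead code, is in category A, is generalized, is rejected, is inlined, is in category U.
No rule has "it has attribute K1" as its conclusion, and it is not among the given facts.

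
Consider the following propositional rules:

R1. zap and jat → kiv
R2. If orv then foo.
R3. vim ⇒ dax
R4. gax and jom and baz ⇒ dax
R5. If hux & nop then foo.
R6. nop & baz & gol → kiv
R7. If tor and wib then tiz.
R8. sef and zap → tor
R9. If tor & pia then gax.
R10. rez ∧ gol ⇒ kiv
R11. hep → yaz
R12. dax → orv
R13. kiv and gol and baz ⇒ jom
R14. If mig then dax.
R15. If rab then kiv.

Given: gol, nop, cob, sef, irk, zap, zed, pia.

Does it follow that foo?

No

Forward chaining from the given facts derives: tor, gax.
Rules concluding foo: R2 needs orv; R5 needs hux — none of these are established.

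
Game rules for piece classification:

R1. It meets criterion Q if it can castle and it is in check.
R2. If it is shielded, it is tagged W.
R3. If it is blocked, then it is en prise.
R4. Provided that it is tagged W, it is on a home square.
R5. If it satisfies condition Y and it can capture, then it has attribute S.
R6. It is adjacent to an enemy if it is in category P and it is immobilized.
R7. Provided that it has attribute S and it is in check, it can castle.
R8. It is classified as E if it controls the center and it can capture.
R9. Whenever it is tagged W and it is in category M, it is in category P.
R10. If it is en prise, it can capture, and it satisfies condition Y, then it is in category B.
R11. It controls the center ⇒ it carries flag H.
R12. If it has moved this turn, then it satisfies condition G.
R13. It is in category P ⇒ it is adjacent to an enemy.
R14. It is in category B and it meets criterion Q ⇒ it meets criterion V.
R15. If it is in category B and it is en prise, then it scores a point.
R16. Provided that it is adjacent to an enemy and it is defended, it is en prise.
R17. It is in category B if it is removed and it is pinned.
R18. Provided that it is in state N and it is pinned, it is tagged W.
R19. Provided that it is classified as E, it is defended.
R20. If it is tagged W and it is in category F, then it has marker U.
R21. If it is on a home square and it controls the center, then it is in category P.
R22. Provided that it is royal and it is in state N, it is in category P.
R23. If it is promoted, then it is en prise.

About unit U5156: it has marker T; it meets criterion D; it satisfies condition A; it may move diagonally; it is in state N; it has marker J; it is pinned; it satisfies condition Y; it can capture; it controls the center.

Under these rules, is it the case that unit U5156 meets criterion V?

No

Forward chaining from the given facts derives: has attribute S, is classified as E, carries flag H, is tagged W, is defended, is on a home square, is in category P, is adjacent to an enemy, is en prise, is in category B, scores a point.
The only rule concluding "it meets criterion V" is R14, which needs "it meets criterion Q"; that is never established.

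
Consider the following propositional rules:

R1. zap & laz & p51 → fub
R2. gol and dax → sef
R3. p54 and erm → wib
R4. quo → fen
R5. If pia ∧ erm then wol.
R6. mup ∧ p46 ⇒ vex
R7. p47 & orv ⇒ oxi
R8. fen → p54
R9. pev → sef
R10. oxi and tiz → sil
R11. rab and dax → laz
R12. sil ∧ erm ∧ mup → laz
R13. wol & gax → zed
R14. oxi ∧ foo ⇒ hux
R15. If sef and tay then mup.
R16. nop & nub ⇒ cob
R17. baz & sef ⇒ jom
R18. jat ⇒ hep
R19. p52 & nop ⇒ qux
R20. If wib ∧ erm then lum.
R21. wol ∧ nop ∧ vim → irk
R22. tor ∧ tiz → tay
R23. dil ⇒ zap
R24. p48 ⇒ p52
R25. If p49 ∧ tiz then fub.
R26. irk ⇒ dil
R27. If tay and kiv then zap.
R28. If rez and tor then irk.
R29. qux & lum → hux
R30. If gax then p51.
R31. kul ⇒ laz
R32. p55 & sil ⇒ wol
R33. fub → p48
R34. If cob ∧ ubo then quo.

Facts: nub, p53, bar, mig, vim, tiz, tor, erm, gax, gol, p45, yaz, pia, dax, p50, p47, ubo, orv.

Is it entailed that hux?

No

Forward chaining from the given facts derives: sef, wol, oxi, sil, zed, tay, p51, mup, laz.
Rules concluding hux: R14 needs foo; R29 needs qux — none of these are established.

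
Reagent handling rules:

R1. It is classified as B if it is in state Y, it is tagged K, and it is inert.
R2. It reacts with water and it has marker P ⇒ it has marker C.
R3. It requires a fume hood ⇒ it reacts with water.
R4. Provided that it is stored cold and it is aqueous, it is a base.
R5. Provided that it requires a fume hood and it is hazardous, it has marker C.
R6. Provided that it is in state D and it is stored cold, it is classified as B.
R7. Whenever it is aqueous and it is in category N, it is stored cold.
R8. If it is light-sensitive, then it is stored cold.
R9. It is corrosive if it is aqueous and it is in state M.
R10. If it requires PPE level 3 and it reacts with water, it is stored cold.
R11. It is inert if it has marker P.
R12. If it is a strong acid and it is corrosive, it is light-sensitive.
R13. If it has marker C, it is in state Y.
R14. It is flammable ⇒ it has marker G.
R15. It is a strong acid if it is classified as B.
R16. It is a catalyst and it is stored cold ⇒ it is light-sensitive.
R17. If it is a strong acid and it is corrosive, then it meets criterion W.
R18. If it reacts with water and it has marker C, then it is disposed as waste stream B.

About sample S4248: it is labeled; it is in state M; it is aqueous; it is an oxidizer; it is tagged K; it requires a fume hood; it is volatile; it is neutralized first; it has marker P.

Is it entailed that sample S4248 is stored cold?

Yes

By R3 (it requires a fume hood): it reacts with water.
By R9 (it is aqueous, it is in state M): it is corrosive.
By R11 (it has marker P): it is inert.
By R2 (it reacts with water, it has marker P): it has marker C.
By R13 (it has marker C): it is in state Y.
By R1 (it is in state Y, it is tagged K, it is inert): it is classified as B.
By R15 (it is classified as B): it is a strong acid.
By R12 (it is a strong acid, it is corrosive): it is light-sensitive.
By R8 (it is light-sensitive): it is stored cold.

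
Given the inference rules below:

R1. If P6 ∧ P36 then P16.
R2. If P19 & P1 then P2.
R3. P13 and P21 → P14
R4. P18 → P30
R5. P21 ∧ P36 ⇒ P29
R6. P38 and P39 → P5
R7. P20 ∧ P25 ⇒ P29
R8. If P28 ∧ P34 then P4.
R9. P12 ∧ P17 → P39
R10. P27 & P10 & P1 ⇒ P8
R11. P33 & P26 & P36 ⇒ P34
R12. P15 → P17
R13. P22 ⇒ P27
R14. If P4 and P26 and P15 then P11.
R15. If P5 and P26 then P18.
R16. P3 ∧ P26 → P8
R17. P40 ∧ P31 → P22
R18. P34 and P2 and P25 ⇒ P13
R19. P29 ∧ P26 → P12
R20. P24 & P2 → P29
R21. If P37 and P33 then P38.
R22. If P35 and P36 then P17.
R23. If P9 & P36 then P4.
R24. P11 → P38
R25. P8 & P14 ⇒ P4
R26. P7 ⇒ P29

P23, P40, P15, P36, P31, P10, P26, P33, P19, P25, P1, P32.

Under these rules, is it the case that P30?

No

Forward chaining from the given facts derives: P2, P34, P17, P22, P13, P27, P8.
The only rule concluding P30 is R4, which needs P18; that is never established.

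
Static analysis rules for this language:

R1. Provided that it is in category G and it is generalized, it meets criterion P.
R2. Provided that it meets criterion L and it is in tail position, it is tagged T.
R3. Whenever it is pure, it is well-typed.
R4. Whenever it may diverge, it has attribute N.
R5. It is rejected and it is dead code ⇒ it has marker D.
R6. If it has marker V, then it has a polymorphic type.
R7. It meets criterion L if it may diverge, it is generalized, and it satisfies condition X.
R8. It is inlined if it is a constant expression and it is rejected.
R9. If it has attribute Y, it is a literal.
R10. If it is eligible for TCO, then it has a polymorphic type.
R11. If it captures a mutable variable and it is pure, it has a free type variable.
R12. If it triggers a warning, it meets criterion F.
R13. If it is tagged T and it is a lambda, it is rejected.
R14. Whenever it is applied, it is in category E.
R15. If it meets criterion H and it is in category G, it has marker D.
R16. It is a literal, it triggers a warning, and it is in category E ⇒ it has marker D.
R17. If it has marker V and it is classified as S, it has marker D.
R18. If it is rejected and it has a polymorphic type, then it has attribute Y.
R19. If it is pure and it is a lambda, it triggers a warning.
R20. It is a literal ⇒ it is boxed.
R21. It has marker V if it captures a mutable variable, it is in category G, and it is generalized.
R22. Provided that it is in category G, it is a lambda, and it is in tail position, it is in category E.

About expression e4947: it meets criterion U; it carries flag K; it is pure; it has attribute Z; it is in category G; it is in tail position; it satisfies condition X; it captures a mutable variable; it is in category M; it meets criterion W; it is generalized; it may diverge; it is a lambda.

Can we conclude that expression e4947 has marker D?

Yes

By R7 (it may diverge, it is generalized, it satisfies condition X): it meets criterion L.
By R19 (it is pure, it is a lambda): it triggers a warning.
By R21 (it captures a mutable variable, it is in category G, it is generalized): it has marker V.
By R22 (it is in category G, it is a lambda, it is in tail position): it is in category E.
By R2 (it meets criterion L, it is in tail position): it is tagged T.
By R6 (it has marker V): it has a polymorphic type.
By R13 (it is tagged T, it is a lambda): it is rejected.
By R18 (it is rejected, it has a polymorphic type): it has attribute Y.
By R9 (it has attribute Y): it is a literal.
By R16 (it is a literal, it triggers a warning, it is in category E): it has marker D.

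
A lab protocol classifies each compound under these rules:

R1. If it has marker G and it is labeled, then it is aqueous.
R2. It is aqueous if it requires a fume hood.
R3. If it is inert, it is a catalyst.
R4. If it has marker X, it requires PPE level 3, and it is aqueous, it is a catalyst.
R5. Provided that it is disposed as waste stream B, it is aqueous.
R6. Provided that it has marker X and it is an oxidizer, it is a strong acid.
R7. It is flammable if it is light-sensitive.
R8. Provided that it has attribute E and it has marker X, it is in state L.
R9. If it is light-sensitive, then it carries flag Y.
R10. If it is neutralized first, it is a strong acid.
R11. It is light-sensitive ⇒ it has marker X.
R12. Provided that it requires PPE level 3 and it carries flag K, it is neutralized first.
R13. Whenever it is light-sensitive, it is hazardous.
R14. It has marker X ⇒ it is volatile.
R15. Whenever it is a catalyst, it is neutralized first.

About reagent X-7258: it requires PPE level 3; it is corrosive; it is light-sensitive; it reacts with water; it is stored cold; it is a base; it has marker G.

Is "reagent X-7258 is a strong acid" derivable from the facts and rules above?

No

Forward chaining from the given facts derives: is flammable, carries flag Y, has marker X, is hazardous, is volatile.
Rules concluding "it is a strong acid": R6 needs "it is an oxidizer"; R10 needs "it is neutralized first" — none of these are established.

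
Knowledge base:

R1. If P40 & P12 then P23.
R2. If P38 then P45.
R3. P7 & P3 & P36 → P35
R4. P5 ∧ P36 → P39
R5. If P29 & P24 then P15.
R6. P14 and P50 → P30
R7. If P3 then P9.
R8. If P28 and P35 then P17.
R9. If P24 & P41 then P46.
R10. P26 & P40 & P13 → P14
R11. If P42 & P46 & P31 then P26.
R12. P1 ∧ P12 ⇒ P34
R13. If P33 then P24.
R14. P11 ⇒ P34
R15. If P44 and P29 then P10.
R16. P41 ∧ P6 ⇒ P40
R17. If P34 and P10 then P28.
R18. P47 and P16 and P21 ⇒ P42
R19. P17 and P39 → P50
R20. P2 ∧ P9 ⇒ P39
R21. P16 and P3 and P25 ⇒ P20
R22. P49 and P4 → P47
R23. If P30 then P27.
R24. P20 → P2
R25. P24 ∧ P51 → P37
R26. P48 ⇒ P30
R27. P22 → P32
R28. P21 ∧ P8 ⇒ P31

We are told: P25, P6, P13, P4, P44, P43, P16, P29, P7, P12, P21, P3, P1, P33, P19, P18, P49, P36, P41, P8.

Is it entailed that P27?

Yes

P35  (by R3: P7, P3, P36)
P9  (by R7: P3)
P34  (by R12: P1, P12)
P24  (by R13: P33)
P10  (by R15: P44, P29)
P40  (by R16: P41, P6)
P28  (by R17: P34, P10)
P20  (by R21: P16, P3, P25)
P47  (by R22: P49, P4)
P2  (by R24: P20)
P31  (by R28: P21, P8)
P17  (by R8: P28, P35)
P46  (by R9: P24, P41)
P42  (by R18: P47, P16, P21)
P39  (by R20: P2, P9)
P26  (by R11: P42, P46, P31)
P50  (by R19: P17, P39)
P14  (by R10: P26, P40, P13)
P30  (by R6: P14, P50)
P27  (by R23: P30)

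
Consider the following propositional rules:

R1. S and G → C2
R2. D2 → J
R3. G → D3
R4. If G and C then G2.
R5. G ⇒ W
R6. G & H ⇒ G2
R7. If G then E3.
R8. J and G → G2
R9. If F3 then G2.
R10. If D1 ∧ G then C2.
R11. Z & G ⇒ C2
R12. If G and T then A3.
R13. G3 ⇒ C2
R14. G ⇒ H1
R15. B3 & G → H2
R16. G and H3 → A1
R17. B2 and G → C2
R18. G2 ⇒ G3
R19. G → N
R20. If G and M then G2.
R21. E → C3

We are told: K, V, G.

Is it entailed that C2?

Forward chaining from the given facts derives: D3, W, E3, H1, N.
Rules concluding C2: R1 needs S; R10 needs D1; R11 needs Z; R13 needs G3; R17 needs B2 — none of these are established.

No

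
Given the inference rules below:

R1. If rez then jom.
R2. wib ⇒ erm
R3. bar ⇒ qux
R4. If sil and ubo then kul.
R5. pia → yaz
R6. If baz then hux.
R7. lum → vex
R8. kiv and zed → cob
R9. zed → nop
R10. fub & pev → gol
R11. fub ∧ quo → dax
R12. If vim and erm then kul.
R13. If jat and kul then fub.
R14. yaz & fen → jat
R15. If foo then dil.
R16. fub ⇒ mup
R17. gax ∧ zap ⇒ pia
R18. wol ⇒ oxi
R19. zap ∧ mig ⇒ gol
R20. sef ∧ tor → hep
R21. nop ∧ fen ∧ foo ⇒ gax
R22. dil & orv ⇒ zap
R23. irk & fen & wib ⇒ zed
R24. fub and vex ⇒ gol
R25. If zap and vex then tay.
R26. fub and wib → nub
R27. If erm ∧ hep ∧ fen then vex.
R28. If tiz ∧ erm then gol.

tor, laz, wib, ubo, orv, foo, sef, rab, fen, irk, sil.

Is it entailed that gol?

erm  (by R2: wib)
kul  (by R4: sil, ubo)
dil  (by R15: foo)
hep  (by R20: sef, tor)
zap  (by R22: dil, orv)
zed  (by R23: irk, fen, wib)
vex  (by R27: erm, hep, fen)
nop  (by R9: zed)
gax  (by R21: nop, fen, foo)
pia  (by R17: gax, zap)
yaz  (by R5: pia)
jat  (by R14: yaz, fen)
fub  (by R13: jat, kul)
gol  (by R24: fub, vex)

Yes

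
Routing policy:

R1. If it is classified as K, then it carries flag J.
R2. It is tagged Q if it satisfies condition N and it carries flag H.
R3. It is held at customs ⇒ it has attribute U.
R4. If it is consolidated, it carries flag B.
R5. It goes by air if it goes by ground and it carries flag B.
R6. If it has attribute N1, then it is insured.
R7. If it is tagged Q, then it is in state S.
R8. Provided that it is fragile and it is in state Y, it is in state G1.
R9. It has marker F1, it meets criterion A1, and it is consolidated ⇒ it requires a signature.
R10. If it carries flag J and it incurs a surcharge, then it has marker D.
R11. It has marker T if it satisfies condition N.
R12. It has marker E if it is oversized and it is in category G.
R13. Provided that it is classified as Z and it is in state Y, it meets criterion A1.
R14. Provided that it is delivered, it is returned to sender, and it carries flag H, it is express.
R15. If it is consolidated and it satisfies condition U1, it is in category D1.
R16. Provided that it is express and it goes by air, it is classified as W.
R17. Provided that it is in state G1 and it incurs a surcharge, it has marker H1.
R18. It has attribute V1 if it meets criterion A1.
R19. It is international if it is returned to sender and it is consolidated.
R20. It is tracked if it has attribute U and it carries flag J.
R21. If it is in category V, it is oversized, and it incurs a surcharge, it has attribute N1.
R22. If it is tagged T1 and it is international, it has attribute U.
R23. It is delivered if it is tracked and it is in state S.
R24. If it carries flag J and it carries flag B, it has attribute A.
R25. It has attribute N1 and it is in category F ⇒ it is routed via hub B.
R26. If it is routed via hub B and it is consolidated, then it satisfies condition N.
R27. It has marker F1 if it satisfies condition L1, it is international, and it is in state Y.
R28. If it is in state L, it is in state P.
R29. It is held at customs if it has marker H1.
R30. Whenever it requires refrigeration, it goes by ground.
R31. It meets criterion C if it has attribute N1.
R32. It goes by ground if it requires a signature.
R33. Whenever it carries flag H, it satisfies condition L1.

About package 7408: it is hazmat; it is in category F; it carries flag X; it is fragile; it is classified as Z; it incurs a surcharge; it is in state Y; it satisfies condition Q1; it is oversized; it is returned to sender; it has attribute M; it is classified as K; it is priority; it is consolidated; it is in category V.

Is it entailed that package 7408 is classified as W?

Forward chaining from the given facts derives: carries flag J, carries flag B, is in state G1, has marker D, meets criterion A1, has marker H1, has attribute V1, is international, has attribute N1, has attribute A, is routed via hub B, satisfies condition N, is held at customs, meets criterion C, has attribute U, is insured, has marker T, is tracked.
The only rule concluding "it is classified as W" is R16, which needs "it is express"; that is never established.

No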